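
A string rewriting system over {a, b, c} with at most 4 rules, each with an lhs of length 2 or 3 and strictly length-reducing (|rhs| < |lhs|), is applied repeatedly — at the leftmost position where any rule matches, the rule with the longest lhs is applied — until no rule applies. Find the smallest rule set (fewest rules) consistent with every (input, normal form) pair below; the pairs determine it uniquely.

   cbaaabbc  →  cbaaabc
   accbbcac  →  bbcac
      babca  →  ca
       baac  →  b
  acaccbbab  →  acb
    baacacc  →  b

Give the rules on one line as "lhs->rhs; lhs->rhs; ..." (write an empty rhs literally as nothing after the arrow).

aac->; abb->ab; acc->; bab->

  | cbaaabbc => cbaaabc
  | accbbcac => bbcac
  | babca => ca
  | baac => b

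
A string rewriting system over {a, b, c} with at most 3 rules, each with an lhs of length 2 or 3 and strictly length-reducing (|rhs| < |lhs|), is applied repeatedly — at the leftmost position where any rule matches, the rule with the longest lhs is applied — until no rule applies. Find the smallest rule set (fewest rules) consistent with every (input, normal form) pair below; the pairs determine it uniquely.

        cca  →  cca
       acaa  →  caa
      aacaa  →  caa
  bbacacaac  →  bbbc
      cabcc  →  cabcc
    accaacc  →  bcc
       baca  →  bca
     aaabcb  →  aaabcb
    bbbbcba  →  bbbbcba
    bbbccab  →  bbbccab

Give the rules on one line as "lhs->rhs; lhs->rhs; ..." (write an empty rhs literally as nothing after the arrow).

  | cca
  | acaa => caa
  | aacaa => acaa => caa
  | bbacacaac => bbcacaac => bbccaac => bbccac => bbccc => bbbc

ac->c; ccc->bc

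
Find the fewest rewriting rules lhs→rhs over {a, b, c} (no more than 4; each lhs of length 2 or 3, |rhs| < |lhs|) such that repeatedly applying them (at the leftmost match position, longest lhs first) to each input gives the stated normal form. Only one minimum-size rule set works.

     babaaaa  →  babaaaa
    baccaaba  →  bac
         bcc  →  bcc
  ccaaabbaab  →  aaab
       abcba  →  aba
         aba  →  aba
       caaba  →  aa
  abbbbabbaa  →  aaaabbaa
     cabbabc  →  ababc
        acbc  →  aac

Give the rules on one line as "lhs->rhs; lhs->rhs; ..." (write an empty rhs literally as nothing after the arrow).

bbb->ac; bcb->b; ca->c; cb->a

  | babaaaa
  | baccaaba => baccaba => baccba => bacaa => baca => bac
  | bcc
  | ccaaabbaab => ccaabbaab => ccabbaab => ccbbaab => cabaab => cbaab => aaab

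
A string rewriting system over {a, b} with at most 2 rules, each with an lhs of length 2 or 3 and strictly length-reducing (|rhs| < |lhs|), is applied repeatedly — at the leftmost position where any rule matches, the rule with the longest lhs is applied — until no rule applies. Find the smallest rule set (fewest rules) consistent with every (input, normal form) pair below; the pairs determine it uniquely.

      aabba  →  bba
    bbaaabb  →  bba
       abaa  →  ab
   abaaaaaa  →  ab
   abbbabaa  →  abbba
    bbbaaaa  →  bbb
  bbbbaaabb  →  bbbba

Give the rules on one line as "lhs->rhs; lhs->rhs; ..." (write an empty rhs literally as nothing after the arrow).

aa->; bab->ba

  | aabba => bba
  | bbaaabb => bbabb => bbab => bba
  | abaa => ab
  | abaaaaaa => abaaaa => abaa => ab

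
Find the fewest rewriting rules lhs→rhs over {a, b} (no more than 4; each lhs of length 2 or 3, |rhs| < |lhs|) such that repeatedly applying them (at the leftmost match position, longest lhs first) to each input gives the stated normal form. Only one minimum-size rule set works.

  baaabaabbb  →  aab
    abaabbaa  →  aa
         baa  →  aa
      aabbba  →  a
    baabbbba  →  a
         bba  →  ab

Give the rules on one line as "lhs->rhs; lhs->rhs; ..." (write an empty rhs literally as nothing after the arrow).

aba->ba; abb->ab; ba->a; bba->ab

  | baaabaabbb => aaabaabbb => aabaabbb => abaabbb => baabbb => aabbb => aabb => aab
  | abaabbaa => baabbaa => aabbaa => aabaa => abaa => baa => aa
  | baa => aa
  | aabbba => aabba => aaba => aba => ba => a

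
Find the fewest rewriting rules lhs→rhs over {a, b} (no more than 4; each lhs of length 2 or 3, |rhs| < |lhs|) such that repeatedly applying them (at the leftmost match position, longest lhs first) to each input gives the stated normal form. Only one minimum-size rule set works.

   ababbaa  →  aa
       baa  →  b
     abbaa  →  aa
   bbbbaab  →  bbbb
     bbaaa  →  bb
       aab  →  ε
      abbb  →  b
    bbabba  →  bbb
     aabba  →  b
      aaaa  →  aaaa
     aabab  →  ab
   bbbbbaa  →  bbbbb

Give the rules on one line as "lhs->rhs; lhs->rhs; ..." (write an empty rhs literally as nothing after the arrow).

aab->; abb->; ba->b; bab->b

  | ababbaa => abbaa => aa
  | baa => ba => b
  | abbaa => aa
  | bbbbaab => bbbbab => bbbb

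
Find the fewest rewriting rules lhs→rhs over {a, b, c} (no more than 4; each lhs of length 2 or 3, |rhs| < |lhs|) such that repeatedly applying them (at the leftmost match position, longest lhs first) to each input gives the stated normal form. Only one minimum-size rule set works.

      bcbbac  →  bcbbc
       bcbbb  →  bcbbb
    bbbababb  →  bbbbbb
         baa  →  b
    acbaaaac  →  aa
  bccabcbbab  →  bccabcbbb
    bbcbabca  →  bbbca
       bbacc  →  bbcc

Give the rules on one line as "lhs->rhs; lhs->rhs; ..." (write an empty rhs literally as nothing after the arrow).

aac->; ba->b; cba->

  | bcbbac => bcbbc
  | bcbbb
  | bbbababb => bbbbabb => bbbbbb
  | baa => ba => b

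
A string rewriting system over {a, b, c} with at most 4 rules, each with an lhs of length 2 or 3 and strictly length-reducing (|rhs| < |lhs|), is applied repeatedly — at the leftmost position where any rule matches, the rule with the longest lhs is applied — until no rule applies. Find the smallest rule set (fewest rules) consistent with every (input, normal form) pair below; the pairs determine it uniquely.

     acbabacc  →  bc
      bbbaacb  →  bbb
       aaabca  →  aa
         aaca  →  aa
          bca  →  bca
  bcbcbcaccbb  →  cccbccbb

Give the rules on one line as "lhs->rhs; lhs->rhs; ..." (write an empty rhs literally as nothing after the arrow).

ab->; ac->; bcb->cc

  | acbabacc => babacc => bacc => bc
  | bbbaacb => bbbab => bbb
  | aaabca => aaca => aa
  | aaca => aa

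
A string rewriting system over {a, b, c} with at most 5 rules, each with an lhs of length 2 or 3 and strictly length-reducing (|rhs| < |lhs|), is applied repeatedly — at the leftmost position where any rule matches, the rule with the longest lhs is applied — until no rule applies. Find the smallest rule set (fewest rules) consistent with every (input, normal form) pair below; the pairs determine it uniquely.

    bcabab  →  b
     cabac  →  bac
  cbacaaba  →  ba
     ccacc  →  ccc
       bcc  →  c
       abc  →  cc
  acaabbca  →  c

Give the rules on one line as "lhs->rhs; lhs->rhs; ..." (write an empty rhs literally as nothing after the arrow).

ab->c; bc->; ca->; cb->b

  | bcabab => abab => cab => b
  | cabac => bac
  | cbacaaba => bacaaba => baaba => baca => ba
  | ccacc => ccc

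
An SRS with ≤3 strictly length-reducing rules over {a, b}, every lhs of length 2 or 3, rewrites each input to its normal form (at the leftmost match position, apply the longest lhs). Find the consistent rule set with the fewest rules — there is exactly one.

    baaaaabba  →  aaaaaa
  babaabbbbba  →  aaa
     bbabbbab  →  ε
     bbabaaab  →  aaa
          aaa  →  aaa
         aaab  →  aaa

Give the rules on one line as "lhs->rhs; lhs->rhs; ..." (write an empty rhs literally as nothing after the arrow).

aab->aa; ab->; ba->a

  | baaaaabba => aaaaabba => aaaaaba => aaaaaa
  | babaabbbbba => abaabbbbba => aabbbbba => aabbbba => aabbba => aabba => aaba => aaa
  | bbabbbab => babbbab => abbbab => bbab => bab => ab => ε
  | bbabaaab => babaaab => abaaab => aaab => aaa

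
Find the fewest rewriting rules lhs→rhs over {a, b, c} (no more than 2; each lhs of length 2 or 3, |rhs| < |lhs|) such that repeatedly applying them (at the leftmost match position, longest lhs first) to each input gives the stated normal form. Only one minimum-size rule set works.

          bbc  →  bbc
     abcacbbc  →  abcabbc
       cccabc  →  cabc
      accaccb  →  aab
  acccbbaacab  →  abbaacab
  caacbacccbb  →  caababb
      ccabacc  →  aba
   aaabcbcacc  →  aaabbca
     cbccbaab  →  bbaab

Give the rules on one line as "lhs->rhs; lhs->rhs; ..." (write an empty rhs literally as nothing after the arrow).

cb->b; cc->

  | bbc
  | abcacbbc => abcabbc
  | cccabc => cabc
  | accaccb => aaccb => aab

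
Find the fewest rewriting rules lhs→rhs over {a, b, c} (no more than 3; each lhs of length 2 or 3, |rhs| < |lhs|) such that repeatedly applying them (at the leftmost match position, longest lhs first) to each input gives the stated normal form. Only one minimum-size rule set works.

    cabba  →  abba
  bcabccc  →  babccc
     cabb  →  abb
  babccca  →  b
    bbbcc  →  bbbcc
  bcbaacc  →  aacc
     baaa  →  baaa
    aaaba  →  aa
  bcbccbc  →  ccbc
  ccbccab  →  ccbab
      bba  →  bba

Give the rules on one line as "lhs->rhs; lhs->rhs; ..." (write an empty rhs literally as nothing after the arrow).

aba->; bcb->; ca->a

  | cabba => abba
  | bcabccc => babccc
  | cabb => abb
  | babccca => babcca => babca => baba => b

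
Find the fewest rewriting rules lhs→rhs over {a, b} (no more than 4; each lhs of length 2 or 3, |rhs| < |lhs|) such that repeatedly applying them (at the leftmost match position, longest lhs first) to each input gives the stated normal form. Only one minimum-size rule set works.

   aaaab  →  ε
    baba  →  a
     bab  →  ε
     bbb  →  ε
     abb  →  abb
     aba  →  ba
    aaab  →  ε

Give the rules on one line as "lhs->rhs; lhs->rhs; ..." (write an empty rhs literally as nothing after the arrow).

aa->b; aba->ba; bab->; bbb->

  | aaaab => baab => bbb => ε
  | baba => a
  | bab => ε
  | bbb => ε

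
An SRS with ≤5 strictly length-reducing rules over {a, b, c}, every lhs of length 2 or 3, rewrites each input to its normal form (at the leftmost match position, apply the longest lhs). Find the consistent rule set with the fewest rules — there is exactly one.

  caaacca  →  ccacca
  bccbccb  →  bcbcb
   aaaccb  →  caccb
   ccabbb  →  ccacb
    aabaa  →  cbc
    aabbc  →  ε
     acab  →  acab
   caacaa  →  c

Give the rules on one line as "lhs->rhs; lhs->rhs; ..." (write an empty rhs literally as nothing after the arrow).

  | caaacca => ccacca
  | bccbccb => bcbccb => bcbcb
  | aaaccb => caccb
  | ccabbb => ccacb

aa->c; bb->c; bcc->bc; ccc->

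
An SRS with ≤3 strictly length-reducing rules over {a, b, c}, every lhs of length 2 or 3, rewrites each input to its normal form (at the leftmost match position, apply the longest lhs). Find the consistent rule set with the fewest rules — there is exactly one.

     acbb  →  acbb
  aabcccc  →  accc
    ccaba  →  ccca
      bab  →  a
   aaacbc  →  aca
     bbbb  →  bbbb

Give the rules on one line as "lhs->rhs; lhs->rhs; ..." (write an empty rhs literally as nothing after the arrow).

aa->; ab->c; bc->a

  | acbb
  | aabcccc => bcccc => accc
  | ccaba => ccca
  | bab => bc => a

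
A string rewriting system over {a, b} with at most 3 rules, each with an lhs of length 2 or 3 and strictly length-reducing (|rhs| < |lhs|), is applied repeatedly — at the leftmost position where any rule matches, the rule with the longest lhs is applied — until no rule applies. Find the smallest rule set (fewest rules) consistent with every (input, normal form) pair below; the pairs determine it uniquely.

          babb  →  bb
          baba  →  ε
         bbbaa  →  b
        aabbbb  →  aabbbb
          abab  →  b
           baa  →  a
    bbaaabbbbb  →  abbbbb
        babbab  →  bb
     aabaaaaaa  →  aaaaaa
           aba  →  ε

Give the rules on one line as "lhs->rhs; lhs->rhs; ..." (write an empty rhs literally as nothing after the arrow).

  | babb => bb
  | baba => ba => ε
  | bbbaa => bba => b
  | aabbbb

aba->; ba->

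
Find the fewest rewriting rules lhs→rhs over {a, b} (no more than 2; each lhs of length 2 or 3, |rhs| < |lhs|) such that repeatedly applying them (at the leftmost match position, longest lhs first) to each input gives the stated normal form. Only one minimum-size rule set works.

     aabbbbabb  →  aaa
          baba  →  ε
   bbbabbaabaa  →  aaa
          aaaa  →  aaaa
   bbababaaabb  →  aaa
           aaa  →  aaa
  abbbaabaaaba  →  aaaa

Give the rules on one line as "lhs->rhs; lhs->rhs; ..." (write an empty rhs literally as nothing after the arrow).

ba->; bb->

  | aabbbbabb => aabbabb => aaabb => aaa
  | baba => ba => ε
  | bbbabbaabaa => babbaabaa => bbaabaa => aabaa => aaa
  | aaaa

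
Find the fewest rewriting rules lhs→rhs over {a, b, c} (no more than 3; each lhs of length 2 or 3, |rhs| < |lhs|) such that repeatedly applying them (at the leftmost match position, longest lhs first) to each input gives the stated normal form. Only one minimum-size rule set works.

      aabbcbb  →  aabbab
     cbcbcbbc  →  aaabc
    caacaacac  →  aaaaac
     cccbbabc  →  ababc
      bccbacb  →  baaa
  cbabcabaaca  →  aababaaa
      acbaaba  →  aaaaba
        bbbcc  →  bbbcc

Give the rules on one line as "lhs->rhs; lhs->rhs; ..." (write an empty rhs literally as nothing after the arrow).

  | aabbcbb => aabbab
  | cbcbcbbc => acbcbbc => aacbbc => aaabc
  | caacaacac => aacaacac => aaaacac => aaaaac
  | cccbbabc => ccababc => cababc => ababc

ca->a; cb->a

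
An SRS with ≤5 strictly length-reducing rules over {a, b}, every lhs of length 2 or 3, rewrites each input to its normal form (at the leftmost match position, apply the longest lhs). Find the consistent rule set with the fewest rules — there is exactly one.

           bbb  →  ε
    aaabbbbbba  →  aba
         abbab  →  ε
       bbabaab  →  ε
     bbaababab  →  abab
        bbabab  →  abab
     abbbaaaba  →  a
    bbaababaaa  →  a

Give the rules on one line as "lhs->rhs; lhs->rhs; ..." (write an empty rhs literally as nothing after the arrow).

aab->bb; baa->ab; bb->; bbb->

  | bbb => ε
  | aaabbbbbba => abbbbbbba => abbbba => aba
  | abbab => aab => bb => ε
  | bbabaab => abaab => aabb => bbb => ε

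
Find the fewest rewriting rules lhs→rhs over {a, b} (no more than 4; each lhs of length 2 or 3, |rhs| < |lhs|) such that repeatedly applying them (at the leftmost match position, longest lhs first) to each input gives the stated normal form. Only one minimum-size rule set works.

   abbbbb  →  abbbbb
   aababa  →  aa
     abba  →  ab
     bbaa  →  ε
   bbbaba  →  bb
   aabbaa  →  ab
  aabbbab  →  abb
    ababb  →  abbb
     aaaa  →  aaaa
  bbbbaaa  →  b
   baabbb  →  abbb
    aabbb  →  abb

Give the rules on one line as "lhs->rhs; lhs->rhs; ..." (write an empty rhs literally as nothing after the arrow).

aab->a; aba->ab; ba->

  | abbbbb
  | aababa => aaba => aa
  | abba => ab
  | bbaa => ba => ε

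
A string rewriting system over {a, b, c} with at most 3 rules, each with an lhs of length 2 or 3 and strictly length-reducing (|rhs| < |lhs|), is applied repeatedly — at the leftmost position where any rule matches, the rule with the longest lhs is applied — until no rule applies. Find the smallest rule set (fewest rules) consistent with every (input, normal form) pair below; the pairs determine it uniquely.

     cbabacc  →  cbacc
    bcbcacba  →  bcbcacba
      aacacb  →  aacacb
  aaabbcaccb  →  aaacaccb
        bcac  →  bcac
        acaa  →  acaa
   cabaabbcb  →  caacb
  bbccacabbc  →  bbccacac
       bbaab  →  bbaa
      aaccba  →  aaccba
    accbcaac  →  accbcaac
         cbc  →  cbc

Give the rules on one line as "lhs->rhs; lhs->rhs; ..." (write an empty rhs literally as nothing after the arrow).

ab->a; aba->a

  | cbabacc => cbacc
  | bcbcacba
  | aacacb
  | aaabbcaccb => aaabcaccb => aaacaccb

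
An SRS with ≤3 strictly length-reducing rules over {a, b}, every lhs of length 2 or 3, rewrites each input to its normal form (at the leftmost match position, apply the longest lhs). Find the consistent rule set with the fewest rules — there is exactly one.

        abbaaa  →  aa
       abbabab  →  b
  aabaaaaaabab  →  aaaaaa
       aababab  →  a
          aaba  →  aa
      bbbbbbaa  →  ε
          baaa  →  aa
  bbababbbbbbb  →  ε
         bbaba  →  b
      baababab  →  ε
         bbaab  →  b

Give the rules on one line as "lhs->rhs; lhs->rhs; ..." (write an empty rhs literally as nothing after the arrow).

  | abbaaa => baaa => aa
  | abbabab => babab => bab => b
  | aabaaaaaabab => aaaaaaabab => aaaaaaab => aaaaaa
  | aababab => aabab => aab => a

ab->; ba->; bbb->a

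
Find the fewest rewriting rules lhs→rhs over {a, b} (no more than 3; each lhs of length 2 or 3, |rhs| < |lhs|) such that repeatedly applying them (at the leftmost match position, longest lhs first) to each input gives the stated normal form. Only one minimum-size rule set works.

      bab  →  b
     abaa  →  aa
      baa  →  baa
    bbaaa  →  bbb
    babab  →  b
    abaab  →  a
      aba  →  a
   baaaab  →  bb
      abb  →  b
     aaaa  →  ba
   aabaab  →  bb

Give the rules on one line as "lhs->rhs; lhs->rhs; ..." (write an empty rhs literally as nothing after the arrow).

aaa->b; ab->

  | bab => b
  | abaa => aa
  | baa
  | bbaaa => bbb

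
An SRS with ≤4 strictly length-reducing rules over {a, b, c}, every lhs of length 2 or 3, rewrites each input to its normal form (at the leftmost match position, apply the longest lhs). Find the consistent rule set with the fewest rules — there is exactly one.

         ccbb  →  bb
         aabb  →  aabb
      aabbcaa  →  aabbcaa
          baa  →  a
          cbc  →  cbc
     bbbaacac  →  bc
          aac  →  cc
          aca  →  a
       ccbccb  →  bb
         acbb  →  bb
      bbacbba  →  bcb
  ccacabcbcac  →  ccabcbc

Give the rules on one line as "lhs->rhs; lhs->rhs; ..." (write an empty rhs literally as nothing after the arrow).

  | ccbb => bb
  | aabb
  | aabbcaa
  | baa => a

aac->cc; ac->; ba->; ccb->b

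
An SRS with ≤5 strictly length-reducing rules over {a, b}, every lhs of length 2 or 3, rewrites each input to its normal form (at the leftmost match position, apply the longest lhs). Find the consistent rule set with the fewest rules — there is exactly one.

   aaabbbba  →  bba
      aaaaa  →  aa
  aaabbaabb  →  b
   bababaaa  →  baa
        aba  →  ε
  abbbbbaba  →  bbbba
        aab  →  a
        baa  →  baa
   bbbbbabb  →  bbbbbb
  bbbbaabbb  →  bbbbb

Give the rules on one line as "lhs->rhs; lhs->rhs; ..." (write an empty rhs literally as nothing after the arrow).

aaa->aa; ab->; aba->; bab->b

  | aaabbbba => aabbbba => abbba => bba
  | aaaaa => aaaa => aaa => aa
  | aaabbaabb => aabbaabb => abaabb => abb => b
  | bababaaa => babaaa => baaa => baa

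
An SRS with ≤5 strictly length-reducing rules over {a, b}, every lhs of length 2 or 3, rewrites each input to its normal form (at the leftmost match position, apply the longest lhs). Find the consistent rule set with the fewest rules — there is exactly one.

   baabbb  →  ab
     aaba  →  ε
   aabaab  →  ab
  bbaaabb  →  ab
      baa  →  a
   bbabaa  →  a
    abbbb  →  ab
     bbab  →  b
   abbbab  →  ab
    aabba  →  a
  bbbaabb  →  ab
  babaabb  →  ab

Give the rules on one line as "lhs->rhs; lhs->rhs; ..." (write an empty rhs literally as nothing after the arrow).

  | baabbb => abbb => abb => ab
  | aaba => aa => ε
  | aabaab => aaab => ab
  | bbaaabb => baaabb => aabb => ab

aa->; aab->a; ba->; bb->b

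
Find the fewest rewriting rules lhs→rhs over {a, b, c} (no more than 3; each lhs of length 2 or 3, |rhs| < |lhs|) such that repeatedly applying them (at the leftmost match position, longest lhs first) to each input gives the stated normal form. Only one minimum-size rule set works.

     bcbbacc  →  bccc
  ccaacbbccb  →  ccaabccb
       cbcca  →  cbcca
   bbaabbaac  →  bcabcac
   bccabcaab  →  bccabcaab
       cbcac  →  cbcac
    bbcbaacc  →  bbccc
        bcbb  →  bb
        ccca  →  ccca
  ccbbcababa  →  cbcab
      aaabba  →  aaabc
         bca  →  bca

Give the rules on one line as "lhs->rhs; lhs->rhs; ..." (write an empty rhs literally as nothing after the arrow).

ba->c; cba->b; cbb->b

  | bcbbacc => bbacc => bccc
  | ccaacbbccb => ccaabccb
  | cbcca
  | bbaabbaac => bcabbaac => bcabcac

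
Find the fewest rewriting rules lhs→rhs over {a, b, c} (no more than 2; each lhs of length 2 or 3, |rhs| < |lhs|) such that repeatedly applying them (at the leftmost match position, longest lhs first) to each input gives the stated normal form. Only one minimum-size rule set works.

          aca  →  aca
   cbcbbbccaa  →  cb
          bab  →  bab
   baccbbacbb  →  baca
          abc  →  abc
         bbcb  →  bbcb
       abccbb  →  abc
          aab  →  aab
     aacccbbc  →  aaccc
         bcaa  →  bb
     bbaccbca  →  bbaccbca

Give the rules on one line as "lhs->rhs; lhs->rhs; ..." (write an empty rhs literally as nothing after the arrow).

caa->b; cbb->

  | aca
  | cbcbbbccaa => cbbccaa => ccaa => cb
  | bab
  | baccbbacbb => bacacbb => baca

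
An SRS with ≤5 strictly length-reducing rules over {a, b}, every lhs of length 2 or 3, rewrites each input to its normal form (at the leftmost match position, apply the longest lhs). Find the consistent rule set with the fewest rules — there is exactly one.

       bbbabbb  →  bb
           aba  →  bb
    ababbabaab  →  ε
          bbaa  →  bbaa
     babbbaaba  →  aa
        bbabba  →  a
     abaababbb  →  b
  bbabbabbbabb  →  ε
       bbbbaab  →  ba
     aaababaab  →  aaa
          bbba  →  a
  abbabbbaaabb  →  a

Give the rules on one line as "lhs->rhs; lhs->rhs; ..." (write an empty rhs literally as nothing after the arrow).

aab->a; ab->; aba->bb; bbb->

  | bbbabbb => abbb => bb
  | aba => bb
  | ababbabaab => bbbbabaab => babaab => bbbab => ab => ε
  | bbaa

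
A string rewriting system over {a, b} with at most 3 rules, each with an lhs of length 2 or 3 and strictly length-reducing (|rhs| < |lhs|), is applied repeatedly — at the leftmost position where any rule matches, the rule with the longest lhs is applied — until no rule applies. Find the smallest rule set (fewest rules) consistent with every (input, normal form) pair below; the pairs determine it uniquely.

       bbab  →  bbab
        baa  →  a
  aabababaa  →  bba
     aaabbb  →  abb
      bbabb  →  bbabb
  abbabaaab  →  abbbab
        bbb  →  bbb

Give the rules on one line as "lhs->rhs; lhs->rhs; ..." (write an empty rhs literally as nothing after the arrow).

  | bbab
  | baa => a
  | aabababaa => ababaa => bbbaa => bba
  | aaabbb => abb

aab->; aba->bb; baa->a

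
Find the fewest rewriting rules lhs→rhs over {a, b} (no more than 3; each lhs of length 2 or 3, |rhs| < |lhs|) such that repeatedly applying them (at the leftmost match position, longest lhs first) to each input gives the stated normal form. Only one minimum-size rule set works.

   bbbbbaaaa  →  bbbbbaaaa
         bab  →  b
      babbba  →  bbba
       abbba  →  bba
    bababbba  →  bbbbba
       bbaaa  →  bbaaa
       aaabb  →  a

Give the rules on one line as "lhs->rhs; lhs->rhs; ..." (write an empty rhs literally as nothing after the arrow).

  | bbbbbaaaa
  | bab => b
  | babbba => bbba
  | abbba => bba

ab->; aba->b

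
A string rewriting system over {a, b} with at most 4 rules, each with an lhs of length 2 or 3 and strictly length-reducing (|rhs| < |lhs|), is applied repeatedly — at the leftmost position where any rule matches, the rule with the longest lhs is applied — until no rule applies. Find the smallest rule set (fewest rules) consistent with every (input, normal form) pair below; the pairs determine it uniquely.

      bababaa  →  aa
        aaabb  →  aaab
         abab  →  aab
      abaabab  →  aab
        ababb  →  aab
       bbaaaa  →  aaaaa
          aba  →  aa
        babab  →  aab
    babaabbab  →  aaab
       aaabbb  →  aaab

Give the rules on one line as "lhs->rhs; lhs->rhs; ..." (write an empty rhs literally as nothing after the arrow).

ba->a; baa->; bb->b; bba->aa

  | bababaa => ababaa => aabaa => aa
  | aaabb => aaab
  | abab => aab
  | abaabab => abab => aab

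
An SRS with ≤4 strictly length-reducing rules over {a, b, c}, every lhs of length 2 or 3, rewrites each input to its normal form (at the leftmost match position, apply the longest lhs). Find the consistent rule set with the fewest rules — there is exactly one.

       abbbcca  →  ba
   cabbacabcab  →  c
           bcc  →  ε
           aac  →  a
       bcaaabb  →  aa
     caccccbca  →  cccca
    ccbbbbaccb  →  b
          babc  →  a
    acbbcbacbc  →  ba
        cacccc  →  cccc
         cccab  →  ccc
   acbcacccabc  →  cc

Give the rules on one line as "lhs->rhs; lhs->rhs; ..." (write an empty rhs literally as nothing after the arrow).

  | abbbcca => bbcca => baca => ba
  | cabbacabcab => cbacabcab => acabcab => abcab => cab => c
  | bcc => ac => ε
  | aac => a

ab->; ac->; bc->a; cb->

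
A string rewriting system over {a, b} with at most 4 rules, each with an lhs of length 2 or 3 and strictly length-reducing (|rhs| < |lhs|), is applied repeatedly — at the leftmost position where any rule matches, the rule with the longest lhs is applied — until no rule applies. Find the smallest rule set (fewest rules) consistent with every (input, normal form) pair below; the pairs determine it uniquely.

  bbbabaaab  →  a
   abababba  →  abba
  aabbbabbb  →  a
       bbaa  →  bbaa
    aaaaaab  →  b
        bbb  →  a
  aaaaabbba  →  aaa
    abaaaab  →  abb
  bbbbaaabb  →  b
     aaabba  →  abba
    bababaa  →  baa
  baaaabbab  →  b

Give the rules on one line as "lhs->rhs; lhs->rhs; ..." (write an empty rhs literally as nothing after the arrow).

aab->b; bab->a; bbb->a

  | bbbabaaab => aabaaab => baaab => bab => a
  | abababba => aaabba => abba
  | aabbbabbb => bbbabbb => aabbb => bbb => a
  | bbaa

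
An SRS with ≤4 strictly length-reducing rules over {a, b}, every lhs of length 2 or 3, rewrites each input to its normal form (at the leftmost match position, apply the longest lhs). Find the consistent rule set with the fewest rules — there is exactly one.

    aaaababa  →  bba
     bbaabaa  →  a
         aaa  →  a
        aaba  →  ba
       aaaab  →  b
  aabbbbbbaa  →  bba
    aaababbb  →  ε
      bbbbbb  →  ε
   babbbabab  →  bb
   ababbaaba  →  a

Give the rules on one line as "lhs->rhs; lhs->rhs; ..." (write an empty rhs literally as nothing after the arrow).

aa->a; ab->b; abb->b; bbb->

  | aaaababa => aaababa => aababa => ababa => baba => bba
  | bbaabaa => bbabaa => bbbaa => aa => a
  | aaa => aa => a
  | aaba => aba => ba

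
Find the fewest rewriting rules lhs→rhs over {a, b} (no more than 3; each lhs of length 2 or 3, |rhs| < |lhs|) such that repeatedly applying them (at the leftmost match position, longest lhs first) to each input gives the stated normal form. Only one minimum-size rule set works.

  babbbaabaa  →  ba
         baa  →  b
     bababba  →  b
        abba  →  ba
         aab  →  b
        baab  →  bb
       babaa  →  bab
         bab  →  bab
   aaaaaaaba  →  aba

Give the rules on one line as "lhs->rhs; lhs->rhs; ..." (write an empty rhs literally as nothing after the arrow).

aa->; abb->b; bba->b

  | babbbaabaa => bbbaabaa => bbabaa => bbaa => ba
  | baa => b
  | bababba => babba => bba => b
  | abba => ba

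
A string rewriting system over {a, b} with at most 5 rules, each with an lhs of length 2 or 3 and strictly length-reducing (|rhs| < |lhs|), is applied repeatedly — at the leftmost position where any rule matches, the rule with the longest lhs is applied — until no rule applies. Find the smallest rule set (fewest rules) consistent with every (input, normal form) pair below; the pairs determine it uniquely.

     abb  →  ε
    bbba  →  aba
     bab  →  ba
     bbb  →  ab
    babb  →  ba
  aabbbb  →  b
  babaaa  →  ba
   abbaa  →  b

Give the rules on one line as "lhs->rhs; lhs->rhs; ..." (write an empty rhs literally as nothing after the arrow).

aa->b; abb->; bab->ba; bb->a

  | abb => ε
  | bbba => aba
  | bab => ba
  | bbb => ab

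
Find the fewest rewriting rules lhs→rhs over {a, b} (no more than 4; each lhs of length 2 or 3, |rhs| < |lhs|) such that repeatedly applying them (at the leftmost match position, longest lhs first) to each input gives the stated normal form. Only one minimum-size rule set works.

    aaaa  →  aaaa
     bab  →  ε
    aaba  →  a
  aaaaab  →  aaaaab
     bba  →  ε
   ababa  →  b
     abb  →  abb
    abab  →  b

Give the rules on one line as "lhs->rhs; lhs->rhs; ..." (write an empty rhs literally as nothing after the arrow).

  | aaaa
  | bab => ε
  | aaba => a
  | aaaaab

aba->; ba->b; bab->; bba->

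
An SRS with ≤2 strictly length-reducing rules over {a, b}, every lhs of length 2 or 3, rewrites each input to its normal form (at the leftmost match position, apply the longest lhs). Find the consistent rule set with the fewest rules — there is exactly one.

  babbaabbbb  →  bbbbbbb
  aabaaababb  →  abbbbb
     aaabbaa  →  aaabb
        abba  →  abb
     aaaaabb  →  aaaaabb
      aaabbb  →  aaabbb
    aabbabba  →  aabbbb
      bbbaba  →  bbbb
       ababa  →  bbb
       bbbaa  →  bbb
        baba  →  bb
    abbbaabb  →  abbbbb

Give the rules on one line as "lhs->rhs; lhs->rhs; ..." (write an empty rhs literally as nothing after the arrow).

aba->bb; ba->b

  | babbaabbbb => bbbaabbbb => bbbabbbb => bbbbbbb
  | aabaaababb => abbaababb => abbababb => abbbabb => abbbbb
  | aaabbaa => aaabba => aaabb
  | abba => abb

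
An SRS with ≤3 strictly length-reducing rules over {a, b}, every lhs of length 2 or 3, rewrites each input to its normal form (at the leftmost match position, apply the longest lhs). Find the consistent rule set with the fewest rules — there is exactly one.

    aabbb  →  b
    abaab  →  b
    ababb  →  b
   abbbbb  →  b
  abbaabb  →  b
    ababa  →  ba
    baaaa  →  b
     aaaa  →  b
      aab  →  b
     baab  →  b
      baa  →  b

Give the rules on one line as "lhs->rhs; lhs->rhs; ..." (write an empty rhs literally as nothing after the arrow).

  | aabbb => bbbb => bbb => bb => b
  | abaab => baab => bbb => bb => b
  | ababb => babb => bbb => bb => b
  | abbbbb => bbbbb => bbbb => bbb => bb => b

aa->b; ab->b; bb->b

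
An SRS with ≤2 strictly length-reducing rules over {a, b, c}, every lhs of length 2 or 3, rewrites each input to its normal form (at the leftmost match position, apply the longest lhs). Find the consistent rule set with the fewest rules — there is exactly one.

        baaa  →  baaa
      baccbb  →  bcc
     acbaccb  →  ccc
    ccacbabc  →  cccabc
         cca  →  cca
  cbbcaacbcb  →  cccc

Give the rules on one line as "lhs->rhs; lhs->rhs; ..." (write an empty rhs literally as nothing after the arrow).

ac->c; cb->c

  | baaa
  | baccbb => bccbb => bccb => bcc
  | acbaccb => cbaccb => caccb => cccb => ccc
  | ccacbabc => cccbabc => cccabc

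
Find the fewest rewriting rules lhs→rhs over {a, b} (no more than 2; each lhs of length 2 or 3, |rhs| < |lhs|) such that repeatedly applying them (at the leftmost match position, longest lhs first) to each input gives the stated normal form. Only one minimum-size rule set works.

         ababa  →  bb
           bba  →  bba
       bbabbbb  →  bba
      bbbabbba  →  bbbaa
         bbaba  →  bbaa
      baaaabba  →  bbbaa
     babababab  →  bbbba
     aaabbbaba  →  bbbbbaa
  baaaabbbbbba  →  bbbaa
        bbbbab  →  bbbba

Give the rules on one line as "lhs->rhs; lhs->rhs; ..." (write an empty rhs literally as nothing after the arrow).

aaa->bb; ab->a

  | ababa => aaba => aaa => bb
  | bba
  | bbabbbb => bbabbb => bbabb => bbab => bba
  | bbbabbba => bbbabba => bbbaba => bbbaa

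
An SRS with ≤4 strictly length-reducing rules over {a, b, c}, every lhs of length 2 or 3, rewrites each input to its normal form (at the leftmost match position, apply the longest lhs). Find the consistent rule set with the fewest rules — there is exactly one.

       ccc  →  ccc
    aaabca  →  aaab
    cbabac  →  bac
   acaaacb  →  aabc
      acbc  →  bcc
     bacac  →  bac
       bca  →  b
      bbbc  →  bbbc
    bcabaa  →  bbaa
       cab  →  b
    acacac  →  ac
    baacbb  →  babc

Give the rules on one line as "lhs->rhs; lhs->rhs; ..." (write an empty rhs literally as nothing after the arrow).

acb->bc; ca->; cb->c

  | ccc
  | aaabca => aaab
  | cbabac => cabac => bac
  | acaaacb => aaacb => aabc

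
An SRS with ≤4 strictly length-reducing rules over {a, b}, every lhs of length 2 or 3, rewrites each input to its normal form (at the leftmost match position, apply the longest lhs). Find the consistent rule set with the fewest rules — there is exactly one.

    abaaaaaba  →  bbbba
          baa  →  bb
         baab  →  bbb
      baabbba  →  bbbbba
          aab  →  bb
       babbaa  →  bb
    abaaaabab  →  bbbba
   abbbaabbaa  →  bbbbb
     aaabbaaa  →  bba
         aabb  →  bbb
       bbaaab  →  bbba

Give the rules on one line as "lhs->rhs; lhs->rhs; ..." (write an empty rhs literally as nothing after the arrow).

aa->b; ab->a; aba->ba; abb->

  | abaaaaaba => baaaaaba => bbaaaba => bbbaba => bbbba
  | baa => bb
  | baab => bbb
  | baabbba => bbbbba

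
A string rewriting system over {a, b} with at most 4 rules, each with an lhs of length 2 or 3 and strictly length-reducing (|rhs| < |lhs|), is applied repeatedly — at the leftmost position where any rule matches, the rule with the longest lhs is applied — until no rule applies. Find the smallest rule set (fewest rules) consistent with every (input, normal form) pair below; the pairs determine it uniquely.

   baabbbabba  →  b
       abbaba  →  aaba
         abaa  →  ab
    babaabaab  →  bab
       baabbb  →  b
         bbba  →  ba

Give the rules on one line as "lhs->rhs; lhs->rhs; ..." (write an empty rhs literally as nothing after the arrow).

  | baabbbabba => bbbbabba => bbbabba => bbabba => babba => baa => b
  | abbaba => aaba
  | abaa => ab
  | babaabaab => babbaab => baaab => bab

abb->a; baa->b; bb->b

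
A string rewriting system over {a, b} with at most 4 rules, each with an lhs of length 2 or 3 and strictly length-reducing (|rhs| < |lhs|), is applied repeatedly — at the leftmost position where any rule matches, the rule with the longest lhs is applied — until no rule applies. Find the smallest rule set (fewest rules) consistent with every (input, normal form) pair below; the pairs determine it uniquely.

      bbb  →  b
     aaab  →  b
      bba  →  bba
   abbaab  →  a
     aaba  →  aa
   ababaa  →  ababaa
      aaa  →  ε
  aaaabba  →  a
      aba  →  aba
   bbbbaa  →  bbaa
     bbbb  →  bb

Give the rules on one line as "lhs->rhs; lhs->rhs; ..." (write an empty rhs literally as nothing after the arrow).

  | bbb => b
  | aaab => b
  | bba
  | abbaab => aab => a

aaa->; aab->a; abb->; bbb->b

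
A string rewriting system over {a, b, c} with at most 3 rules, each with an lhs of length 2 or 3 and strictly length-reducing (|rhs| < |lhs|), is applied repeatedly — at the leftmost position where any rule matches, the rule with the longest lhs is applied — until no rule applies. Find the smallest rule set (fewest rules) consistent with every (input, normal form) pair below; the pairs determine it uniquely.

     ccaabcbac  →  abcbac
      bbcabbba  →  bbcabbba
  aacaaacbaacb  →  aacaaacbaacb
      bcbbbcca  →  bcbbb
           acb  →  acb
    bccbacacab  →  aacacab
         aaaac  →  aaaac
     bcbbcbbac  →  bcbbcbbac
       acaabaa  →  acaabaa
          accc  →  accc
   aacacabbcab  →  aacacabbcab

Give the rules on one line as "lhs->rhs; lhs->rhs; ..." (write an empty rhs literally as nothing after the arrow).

  | ccaabcbac => abcbac
  | bbcabbba
  | aacaaacbaacb
  | bcbbbcca => bcbbb

bab->a; cca->; ccb->ab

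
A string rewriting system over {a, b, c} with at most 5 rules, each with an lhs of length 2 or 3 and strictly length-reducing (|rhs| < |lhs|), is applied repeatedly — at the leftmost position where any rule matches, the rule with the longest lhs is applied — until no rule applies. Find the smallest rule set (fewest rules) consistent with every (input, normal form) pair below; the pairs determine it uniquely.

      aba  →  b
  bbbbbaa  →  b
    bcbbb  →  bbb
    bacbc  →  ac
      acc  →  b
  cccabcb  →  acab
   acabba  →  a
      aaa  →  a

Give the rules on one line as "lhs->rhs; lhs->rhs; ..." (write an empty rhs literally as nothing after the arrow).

  | aba => aa => b
  | bbbbbaa => bbbbaa => bbbaa => bbaa => baa => aa => b
  | bcbbb => bbb
  | bacbc => acbc => ac

aa->b; ba->a; cb->; cc->a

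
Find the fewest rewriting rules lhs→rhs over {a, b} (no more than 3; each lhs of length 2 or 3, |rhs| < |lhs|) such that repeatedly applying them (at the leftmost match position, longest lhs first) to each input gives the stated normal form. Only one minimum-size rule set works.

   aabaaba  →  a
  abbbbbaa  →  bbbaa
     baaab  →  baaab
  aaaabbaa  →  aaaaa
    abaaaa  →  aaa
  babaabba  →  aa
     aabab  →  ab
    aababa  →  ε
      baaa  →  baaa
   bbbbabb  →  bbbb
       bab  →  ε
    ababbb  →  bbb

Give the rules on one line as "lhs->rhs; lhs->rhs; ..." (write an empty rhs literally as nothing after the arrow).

  | aabaaba => aaba => a
  | abbbbbaa => bbbaa
  | baaab
  | aaaabbaa => aaaaa

aba->; abb->; bab->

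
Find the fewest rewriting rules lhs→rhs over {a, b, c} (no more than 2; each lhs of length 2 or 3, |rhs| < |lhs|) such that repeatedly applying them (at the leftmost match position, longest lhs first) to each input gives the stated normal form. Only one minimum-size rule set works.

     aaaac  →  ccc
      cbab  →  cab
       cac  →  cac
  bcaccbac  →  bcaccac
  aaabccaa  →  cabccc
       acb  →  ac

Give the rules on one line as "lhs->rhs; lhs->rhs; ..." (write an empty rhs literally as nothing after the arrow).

aa->c; cb->c

  | aaaac => caac => ccc
  | cbab => cab
  | cac
  | bcaccbac => bcaccac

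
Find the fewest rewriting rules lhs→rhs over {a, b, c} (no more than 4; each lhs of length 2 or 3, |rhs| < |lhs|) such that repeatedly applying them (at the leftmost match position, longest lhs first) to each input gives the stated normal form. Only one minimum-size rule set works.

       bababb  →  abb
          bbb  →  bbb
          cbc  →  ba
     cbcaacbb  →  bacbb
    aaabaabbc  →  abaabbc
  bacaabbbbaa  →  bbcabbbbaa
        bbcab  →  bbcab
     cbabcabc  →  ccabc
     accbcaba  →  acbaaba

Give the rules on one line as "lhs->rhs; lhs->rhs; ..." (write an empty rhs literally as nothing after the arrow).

aaa->a; aca->bc; bab->; cbc->ba

  | bababb => abb
  | bbb
  | cbc => ba
  | cbcaacbb => baaacbb => bacbb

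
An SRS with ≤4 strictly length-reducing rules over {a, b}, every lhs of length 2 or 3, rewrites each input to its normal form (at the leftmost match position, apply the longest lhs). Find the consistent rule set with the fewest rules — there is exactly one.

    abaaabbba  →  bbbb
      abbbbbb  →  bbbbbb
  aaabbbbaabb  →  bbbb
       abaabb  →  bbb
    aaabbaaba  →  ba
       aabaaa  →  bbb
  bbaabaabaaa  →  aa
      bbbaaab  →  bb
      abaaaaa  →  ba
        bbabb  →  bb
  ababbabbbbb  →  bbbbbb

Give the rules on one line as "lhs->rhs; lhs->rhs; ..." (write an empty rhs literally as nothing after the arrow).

  | abaaabbba => baaabbba => bbbbbba => bbbb
  | abbbbbb => bbbbbb
  | aaabbbbaabb => bbbbbbaabb => bbbbabb => bbbb
  | abaabb => baabb => babb => bbb

aaa->bb; ab->b; bba->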